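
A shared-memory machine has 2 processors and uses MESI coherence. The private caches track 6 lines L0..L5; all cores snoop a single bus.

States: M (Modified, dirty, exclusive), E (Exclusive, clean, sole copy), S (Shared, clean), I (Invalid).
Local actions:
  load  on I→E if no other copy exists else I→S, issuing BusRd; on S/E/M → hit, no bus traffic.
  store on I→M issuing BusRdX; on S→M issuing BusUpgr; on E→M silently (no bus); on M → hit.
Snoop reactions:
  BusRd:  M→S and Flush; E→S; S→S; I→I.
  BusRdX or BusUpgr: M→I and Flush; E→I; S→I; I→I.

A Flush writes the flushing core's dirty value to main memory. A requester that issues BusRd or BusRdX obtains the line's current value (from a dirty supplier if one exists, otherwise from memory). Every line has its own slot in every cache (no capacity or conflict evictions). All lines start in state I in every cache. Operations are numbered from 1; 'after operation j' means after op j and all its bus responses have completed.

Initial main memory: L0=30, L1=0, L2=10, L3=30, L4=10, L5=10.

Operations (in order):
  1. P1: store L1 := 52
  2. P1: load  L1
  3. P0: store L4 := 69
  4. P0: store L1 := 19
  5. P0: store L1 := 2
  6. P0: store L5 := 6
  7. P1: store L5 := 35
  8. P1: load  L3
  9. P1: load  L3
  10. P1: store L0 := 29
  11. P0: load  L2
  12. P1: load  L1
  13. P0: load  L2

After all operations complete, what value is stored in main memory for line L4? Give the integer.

1. P1: store L1 := 52  bus=[BusRdX]  L1: P0=I P1=M  mem[L1]=0
2. P1: load  L1  bus=[-]  L1: P0=I P1=M  mem[L1]=0
3. P0: store L4 := 69  bus=[BusRdX]  L4: P0=M P1=I  mem[L4]=10
4. P0: store L1 := 19  bus=[BusRdX,Flush]  L1: P0=M P1=I  mem[L1]=52
5. P0: store L1 := 2  bus=[-]  L1: P0=M P1=I  mem[L1]=52
6. P0: store L5 := 6  bus=[BusRdX]  L5: P0=M P1=I  mem[L5]=10
7. P1: store L5 := 35  bus=[BusRdX,Flush]  L5: P0=I P1=M  mem[L5]=6
8. P1: load  L3  bus=[BusRd]  L3: P0=I P1=E  mem[L3]=30
9. P1: load  L3  bus=[-]  L3: P0=I P1=E  mem[L3]=30
10. P1: store L0 := 29  bus=[BusRdX]  L0: P0=I P1=M  mem[L0]=30
11. P0: load  L2  bus=[BusRd]  L2: P0=E P1=I  mem[L2]=10
12. P1: load  L1  bus=[BusRd,Flush]  L1: P0=S P1=S  mem[L1]=2
13. P0: load  L2  bus=[-]  L2: P0=E P1=I  mem[L2]=10

memory[L4] = 10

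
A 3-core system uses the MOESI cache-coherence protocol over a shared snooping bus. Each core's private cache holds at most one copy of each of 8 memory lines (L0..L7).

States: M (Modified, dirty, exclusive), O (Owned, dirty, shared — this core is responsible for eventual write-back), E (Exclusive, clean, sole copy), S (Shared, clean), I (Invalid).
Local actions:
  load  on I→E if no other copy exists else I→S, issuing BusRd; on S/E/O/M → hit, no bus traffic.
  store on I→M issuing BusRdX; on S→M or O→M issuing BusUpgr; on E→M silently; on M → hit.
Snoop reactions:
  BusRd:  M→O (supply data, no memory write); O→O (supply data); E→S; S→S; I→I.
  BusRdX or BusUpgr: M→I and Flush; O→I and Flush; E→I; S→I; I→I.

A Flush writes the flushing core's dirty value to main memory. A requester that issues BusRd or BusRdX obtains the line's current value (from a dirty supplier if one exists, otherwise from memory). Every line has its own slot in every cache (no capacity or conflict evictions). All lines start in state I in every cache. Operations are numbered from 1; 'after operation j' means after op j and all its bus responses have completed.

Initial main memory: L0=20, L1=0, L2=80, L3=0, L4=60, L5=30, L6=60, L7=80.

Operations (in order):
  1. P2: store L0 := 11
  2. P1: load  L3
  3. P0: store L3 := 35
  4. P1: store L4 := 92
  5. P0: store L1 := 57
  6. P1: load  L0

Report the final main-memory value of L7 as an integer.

step 1: P2: store L0 := 11  ⟶  IIM  (L0)  txn=BusRdX  M[L0]=20
step 2: P1: load  L3  ⟶  IEI  (L3)  txn=BusRd  M[L3]=0
step 3: P0: store L3 := 35  ⟶  MII  (L3)  txn=BusRdX  M[L3]=0
step 4: P1: store L4 := 92  ⟶  IMI  (L4)  txn=BusRdX  M[L4]=60
step 5: P0: store L1 := 57  ⟶  MII  (L1)  txn=BusRdX  M[L1]=0
step 6: P1: load  L0  ⟶  ISO  (L0)  txn=BusRd  M[L0]=20

memory[L7] = 80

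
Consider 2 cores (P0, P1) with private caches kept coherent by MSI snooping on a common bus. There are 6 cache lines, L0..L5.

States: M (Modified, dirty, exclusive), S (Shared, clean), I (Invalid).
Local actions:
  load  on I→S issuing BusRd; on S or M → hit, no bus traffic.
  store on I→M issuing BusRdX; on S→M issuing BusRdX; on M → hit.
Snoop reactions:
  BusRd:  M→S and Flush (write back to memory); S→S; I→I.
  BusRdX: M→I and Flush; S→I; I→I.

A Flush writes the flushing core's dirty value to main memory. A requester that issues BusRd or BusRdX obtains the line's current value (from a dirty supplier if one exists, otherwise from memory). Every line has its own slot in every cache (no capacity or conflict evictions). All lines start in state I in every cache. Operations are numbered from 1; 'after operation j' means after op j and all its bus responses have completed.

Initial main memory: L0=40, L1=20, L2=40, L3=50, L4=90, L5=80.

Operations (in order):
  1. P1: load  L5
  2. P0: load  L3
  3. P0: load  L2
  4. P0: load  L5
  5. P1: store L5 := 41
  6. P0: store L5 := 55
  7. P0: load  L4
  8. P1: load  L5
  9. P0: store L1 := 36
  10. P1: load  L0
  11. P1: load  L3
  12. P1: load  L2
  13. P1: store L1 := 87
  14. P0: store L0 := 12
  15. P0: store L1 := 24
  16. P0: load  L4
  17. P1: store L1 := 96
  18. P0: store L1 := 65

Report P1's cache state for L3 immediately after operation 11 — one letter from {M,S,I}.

state = S

1. P1: load  L5  bus=[BusRd]  L5: P0=I P1=S  mem[L5]=80
2. P0: load  L3  bus=[BusRd]  L3: P0=S P1=I  mem[L3]=50
3. P0: load  L2  bus=[BusRd]  L2: P0=S P1=I  mem[L2]=40
4. P0: load  L5  bus=[BusRd]  L5: P0=S P1=S  mem[L5]=80
5. P1: store L5 := 41  bus=[BusRdX]  L5: P0=I P1=M  mem[L5]=80
6. P0: store L5 := 55  bus=[BusRdX,Flush]  L5: P0=M P1=I  mem[L5]=41
7. P0: load  L4  bus=[BusRd]  L4: P0=S P1=I  mem[L4]=90
8. P1: load  L5  bus=[BusRd,Flush]  L5: P0=S P1=S  mem[L5]=55
9. P0: store L1 := 36  bus=[BusRdX]  L1: P0=M P1=I  mem[L1]=20
10. P1: load  L0  bus=[BusRd]  L0: P0=I P1=S  mem[L0]=40
11. P1: load  L3  bus=[BusRd]  L3: P0=S P1=S  mem[L3]=50
12. P1: load  L2  bus=[BusRd]  L2: P0=S P1=S  mem[L2]=40
13. P1: store L1 := 87  bus=[BusRdX,Flush]  L1: P0=I P1=M  mem[L1]=36
14. P0: store L0 := 12  bus=[BusRdX]  L0: P0=M P1=I  mem[L0]=40
15. P0: store L1 := 24  bus=[BusRdX,Flush]  L1: P0=M P1=I  mem[L1]=87
16. P0: load  L4  bus=[-]  L4: P0=S P1=I  mem[L4]=90
17. P1: store L1 := 96  bus=[BusRdX,Flush]  L1: P0=I P1=M  mem[L1]=24
18. P0: store L1 := 65  bus=[BusRdX,Flush]  L1: P0=M P1=I  mem[L1]=96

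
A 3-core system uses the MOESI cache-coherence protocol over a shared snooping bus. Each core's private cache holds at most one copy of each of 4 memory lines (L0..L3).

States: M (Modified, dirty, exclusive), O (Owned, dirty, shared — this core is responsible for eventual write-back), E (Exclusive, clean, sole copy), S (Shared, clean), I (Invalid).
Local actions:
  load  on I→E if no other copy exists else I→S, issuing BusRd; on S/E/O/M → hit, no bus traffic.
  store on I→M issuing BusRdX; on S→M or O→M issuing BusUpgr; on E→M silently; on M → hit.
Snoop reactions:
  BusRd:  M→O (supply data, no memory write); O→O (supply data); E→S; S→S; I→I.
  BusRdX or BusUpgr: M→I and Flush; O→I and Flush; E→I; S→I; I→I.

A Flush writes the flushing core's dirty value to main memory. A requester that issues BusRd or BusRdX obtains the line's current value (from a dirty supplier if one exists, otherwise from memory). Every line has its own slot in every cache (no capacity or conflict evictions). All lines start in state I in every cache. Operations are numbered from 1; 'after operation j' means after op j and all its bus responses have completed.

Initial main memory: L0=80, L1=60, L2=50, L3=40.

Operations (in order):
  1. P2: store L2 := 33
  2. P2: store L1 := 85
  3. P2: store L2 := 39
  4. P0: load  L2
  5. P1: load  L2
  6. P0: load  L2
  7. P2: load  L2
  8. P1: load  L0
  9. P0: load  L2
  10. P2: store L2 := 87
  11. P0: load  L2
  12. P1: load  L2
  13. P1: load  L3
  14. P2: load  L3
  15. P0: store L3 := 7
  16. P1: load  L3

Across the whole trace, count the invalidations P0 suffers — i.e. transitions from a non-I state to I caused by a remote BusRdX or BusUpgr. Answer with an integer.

1. P2: store L2 := 33  bus=[BusRdX]  L2: P0=I P1=I P2=M  mem[L2]=50
2. P2: store L1 := 85  bus=[BusRdX]  L1: P0=I P1=I P2=M  mem[L1]=60
3. P2: store L2 := 39  bus=[-]  L2: P0=I P1=I P2=M  mem[L2]=50
4. P0: load  L2  bus=[BusRd]  L2: P0=S P1=I P2=O  mem[L2]=50
5. P1: load  L2  bus=[BusRd]  L2: P0=S P1=S P2=O  mem[L2]=50
6. P0: load  L2  bus=[-]  L2: P0=S P1=S P2=O  mem[L2]=50
7. P2: load  L2  bus=[-]  L2: P0=S P1=S P2=O  mem[L2]=50
8. P1: load  L0  bus=[BusRd]  L0: P0=I P1=E P2=I  mem[L0]=80
9. P0: load  L2  bus=[-]  L2: P0=S P1=S P2=O  mem[L2]=50
10. P2: store L2 := 87  bus=[BusUpgr]  L2: P0=I P1=I P2=M  mem[L2]=50
11. P0: load  L2  bus=[BusRd]  L2: P0=S P1=I P2=O  mem[L2]=50
12. P1: load  L2  bus=[BusRd]  L2: P0=S P1=S P2=O  mem[L2]=50
13. P1: load  L3  bus=[BusRd]  L3: P0=I P1=E P2=I  mem[L3]=40
14. P2: load  L3  bus=[BusRd]  L3: P0=I P1=S P2=S  mem[L3]=40
15. P0: store L3 := 7  bus=[BusRdX]  L3: P0=M P1=I P2=I  mem[L3]=40
16. P1: load  L3  bus=[BusRd]  L3: P0=O P1=S P2=I  mem[L3]=40

invalidations = 1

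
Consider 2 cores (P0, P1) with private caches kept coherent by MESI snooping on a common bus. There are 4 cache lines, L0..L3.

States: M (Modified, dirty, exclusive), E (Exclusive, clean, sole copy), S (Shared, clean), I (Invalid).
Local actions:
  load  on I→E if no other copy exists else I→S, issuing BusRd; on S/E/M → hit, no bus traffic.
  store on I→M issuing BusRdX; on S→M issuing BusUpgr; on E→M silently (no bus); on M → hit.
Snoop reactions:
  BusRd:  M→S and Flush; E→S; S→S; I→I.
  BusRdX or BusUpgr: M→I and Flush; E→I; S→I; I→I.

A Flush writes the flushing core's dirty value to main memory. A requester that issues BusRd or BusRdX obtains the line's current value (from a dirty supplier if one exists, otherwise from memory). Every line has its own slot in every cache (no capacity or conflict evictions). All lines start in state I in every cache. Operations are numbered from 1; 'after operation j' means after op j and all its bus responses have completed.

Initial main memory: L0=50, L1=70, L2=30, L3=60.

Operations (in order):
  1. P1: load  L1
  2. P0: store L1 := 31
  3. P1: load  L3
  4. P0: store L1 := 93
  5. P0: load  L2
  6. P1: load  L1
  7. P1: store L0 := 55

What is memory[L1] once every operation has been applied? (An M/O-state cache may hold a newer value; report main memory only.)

  op1 P1: load  L1 → I/E on L1; bus BusRd; mem=70
  op2 P0: store L1 := 31 → M/I on L1; bus BusRdX; mem=70
  op3 P1: load  L3 → I/E on L3; bus BusRd; mem=60
  op4 P0: store L1 := 93 → M/I on L1; bus (none); mem=70
  op5 P0: load  L2 → E/I on L2; bus BusRd; mem=30
  op6 P1: load  L1 → S/S on L1; bus BusRd Flush; mem=93
  op7 P1: store L0 := 55 → I/M on L0; bus BusRdX; mem=50

memory[L1] = 93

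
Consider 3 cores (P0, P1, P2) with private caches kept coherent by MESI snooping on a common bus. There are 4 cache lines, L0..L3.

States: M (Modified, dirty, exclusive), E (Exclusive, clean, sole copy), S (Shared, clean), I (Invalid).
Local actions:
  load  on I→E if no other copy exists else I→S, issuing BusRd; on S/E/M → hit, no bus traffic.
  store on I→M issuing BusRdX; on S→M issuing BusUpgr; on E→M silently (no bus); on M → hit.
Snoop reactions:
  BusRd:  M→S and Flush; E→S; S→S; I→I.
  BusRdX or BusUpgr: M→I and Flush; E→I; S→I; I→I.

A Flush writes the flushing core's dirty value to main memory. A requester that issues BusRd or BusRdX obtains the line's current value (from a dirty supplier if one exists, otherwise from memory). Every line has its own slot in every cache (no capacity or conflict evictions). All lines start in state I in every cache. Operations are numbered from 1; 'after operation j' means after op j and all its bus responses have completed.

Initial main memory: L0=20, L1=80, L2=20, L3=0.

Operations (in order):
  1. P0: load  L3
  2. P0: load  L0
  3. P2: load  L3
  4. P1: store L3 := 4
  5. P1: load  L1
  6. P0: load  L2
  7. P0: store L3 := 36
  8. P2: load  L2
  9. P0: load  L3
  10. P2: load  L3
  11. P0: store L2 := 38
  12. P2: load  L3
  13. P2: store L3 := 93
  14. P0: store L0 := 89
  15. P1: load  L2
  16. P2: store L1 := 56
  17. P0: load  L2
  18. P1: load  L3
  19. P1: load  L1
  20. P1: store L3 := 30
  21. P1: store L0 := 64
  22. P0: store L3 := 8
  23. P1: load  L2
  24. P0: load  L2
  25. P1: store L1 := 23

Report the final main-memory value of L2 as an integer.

memory[L2] = 38

1. P0: load  L3  bus=[BusRd]  L3: P0=E P1=I P2=I  mem[L3]=0
2. P0: load  L0  bus=[BusRd]  L0: P0=E P1=I P2=I  mem[L0]=20
3. P2: load  L3  bus=[BusRd]  L3: P0=S P1=I P2=S  mem[L3]=0
4. P1: store L3 := 4  bus=[BusRdX]  L3: P0=I P1=M P2=I  mem[L3]=0
5. P1: load  L1  bus=[BusRd]  L1: P0=I P1=E P2=I  mem[L1]=80
6. P0: load  L2  bus=[BusRd]  L2: P0=E P1=I P2=I  mem[L2]=20
7. P0: store L3 := 36  bus=[BusRdX,Flush]  L3: P0=M P1=I P2=I  mem[L3]=4
8. P2: load  L2  bus=[BusRd]  L2: P0=S P1=I P2=S  mem[L2]=20
9. P0: load  L3  bus=[-]  L3: P0=M P1=I P2=I  mem[L3]=4
10. P2: load  L3  bus=[BusRd,Flush]  L3: P0=S P1=I P2=S  mem[L3]=36
11. P0: store L2 := 38  bus=[BusUpgr]  L2: P0=M P1=I P2=I  mem[L2]=20
12. P2: load  L3  bus=[-]  L3: P0=S P1=I P2=S  mem[L3]=36
13. P2: store L3 := 93  bus=[BusUpgr]  L3: P0=I P1=I P2=M  mem[L3]=36
14. P0: store L0 := 89  bus=[-]  L0: P0=M P1=I P2=I  mem[L0]=20
15. P1: load  L2  bus=[BusRd,Flush]  L2: P0=S P1=S P2=I  mem[L2]=38
16. P2: store L1 := 56  bus=[BusRdX]  L1: P0=I P1=I P2=M  mem[L1]=80
17. P0: load  L2  bus=[-]  L2: P0=S P1=S P2=I  mem[L2]=38
18. P1: load  L3  bus=[BusRd,Flush]  L3: P0=I P1=S P2=S  mem[L3]=93
19. P1: load  L1  bus=[BusRd,Flush]  L1: P0=I P1=S P2=S  mem[L1]=56
20. P1: store L3 := 30  bus=[BusUpgr]  L3: P0=I P1=M P2=I  mem[L3]=93
21. P1: store L0 := 64  bus=[BusRdX,Flush]  L0: P0=I P1=M P2=I  mem[L0]=89
22. P0: store L3 := 8  bus=[BusRdX,Flush]  L3: P0=M P1=I P2=I  mem[L3]=30
23. P1: load  L2  bus=[-]  L2: P0=S P1=S P2=I  mem[L2]=38
24. P0: load  L2  bus=[-]  L2: P0=S P1=S P2=I  mem[L2]=38
25. P1: store L1 := 23  bus=[BusUpgr]  L1: P0=I P1=M P2=I  mem[L1]=56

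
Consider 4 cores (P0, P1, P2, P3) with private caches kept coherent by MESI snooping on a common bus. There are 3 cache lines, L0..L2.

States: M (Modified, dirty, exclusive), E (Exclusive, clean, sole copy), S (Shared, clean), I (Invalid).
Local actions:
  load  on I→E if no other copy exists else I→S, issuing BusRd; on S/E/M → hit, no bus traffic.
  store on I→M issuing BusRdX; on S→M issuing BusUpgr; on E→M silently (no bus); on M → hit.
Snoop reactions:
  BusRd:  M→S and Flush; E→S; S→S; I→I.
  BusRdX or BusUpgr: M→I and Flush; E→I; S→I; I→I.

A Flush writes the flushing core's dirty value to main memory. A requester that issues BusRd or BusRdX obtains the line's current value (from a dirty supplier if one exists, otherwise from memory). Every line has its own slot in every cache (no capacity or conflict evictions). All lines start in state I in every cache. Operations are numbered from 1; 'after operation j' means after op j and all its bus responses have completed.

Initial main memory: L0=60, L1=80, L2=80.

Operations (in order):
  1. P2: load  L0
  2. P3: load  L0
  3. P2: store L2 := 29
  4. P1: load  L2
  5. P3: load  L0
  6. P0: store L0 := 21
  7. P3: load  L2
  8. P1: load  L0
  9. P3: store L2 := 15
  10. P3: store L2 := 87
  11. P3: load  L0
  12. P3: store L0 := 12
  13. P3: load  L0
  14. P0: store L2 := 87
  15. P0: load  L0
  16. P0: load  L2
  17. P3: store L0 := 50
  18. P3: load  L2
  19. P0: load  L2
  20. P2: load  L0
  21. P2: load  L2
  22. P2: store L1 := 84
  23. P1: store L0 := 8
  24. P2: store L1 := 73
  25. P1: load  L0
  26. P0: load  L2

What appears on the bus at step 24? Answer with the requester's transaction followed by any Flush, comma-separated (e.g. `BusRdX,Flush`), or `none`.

bus = none

step 1: P2: load  L0  ⟶  IIEI  (L0)  txn=BusRd  M[L0]=60
step 2: P3: load  L0  ⟶  IISS  (L0)  txn=BusRd  M[L0]=60
step 3: P2: store L2 := 29  ⟶  IIMI  (L2)  txn=BusRdX  M[L2]=80
step 4: P1: load  L2  ⟶  ISSI  (L2)  txn=BusRd+Flush  M[L2]=29
step 5: P3: load  L0  ⟶  IISS  (L0)  txn=∅  M[L0]=60
step 6: P0: store L0 := 21  ⟶  MIII  (L0)  txn=BusRdX  M[L0]=60
step 7: P3: load  L2  ⟶  ISSS  (L2)  txn=BusRd  M[L2]=29
step 8: P1: load  L0  ⟶  SSII  (L0)  txn=BusRd+Flush  M[L0]=21
step 9: P3: store L2 := 15  ⟶  IIIM  (L2)  txn=BusUpgr  M[L2]=29
step 10: P3: store L2 := 87  ⟶  IIIM  (L2)  txn=∅  M[L2]=29
step 11: P3: load  L0  ⟶  SSIS  (L0)  txn=BusRd  M[L0]=21
step 12: P3: store L0 := 12  ⟶  IIIM  (L0)  txn=BusUpgr  M[L0]=21
step 13: P3: load  L0  ⟶  IIIM  (L0)  txn=∅  M[L0]=21
step 14: P0: store L2 := 87  ⟶  MIII  (L2)  txn=BusRdX+Flush  M[L2]=87
step 15: P0: load  L0  ⟶  SIIS  (L0)  txn=BusRd+Flush  M[L0]=12
step 16: P0: load  L2  ⟶  MIII  (L2)  txn=∅  M[L2]=87
step 17: P3: store L0 := 50  ⟶  IIIM  (L0)  txn=BusUpgr  M[L0]=12
step 18: P3: load  L2  ⟶  SIIS  (L2)  txn=BusRd+Flush  M[L2]=87
step 19: P0: load  L2  ⟶  SIIS  (L2)  txn=∅  M[L2]=87
step 20: P2: load  L0  ⟶  IISS  (L0)  txn=BusRd+Flush  M[L0]=50
step 21: P2: load  L2  ⟶  SISS  (L2)  txn=BusRd  M[L2]=87
step 22: P2: store L1 := 84  ⟶  IIMI  (L1)  txn=BusRdX  M[L1]=80
step 23: P1: store L0 := 8  ⟶  IMII  (L0)  txn=BusRdX  M[L0]=50
step 24: P2: store L1 := 73  ⟶  IIMI  (L1)  txn=∅  M[L1]=80
step 25: P1: load  L0  ⟶  IMII  (L0)  txn=∅  M[L0]=50
step 26: P0: load  L2  ⟶  SISS  (L2)  txn=∅  M[L2]=87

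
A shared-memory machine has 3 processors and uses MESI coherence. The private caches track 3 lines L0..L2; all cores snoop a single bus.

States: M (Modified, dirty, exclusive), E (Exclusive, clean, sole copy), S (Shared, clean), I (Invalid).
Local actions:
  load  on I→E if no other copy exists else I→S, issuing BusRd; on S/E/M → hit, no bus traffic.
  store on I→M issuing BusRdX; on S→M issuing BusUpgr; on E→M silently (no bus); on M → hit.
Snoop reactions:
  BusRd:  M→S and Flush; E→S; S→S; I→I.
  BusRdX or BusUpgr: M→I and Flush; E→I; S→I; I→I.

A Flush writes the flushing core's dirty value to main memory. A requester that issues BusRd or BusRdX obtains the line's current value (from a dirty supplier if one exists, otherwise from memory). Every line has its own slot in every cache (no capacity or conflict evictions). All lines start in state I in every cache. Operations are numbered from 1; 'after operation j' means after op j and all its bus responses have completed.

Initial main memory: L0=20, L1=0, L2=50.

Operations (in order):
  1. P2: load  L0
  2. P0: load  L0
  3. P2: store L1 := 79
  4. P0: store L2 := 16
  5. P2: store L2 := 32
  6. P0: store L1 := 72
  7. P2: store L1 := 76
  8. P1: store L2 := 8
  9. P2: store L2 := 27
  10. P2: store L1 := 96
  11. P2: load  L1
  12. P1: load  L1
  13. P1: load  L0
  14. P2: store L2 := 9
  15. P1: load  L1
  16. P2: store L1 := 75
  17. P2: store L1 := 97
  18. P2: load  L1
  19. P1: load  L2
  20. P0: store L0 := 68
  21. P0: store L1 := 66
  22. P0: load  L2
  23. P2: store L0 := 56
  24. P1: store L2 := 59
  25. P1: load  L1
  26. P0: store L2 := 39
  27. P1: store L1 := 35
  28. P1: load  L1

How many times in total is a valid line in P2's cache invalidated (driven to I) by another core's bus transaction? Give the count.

[1] P2: load  L0 | P0:I, P1:I, P2:E(20) | bus: BusRd
[2] P0: load  L0 | P0:S(20), P1:I, P2:S(20) | bus: BusRd
[3] P2: store L1 := 79 | P0:I, P1:I, P2:M(79) | bus: BusRdX
[4] P0: store L2 := 16 | P0:M(16), P1:I, P2:I | bus: BusRdX
[5] P2: store L2 := 32 | P0:I, P1:I, P2:M(32) | bus: BusRdX,Flush
[6] P0: store L1 := 72 | P0:M(72), P1:I, P2:I | bus: BusRdX,Flush
[7] P2: store L1 := 76 | P0:I, P1:I, P2:M(76) | bus: BusRdX,Flush
[8] P1: store L2 := 8 | P0:I, P1:M(8), P2:I | bus: BusRdX,Flush
[9] P2: store L2 := 27 | P0:I, P1:I, P2:M(27) | bus: BusRdX,Flush
[10] P2: store L1 := 96 | P0:I, P1:I, P2:M(96) | bus: none
[11] P2: load  L1 | P0:I, P1:I, P2:M(96) | bus: none
[12] P1: load  L1 | P0:I, P1:S(96), P2:S(96) | bus: BusRd,Flush
[13] P1: load  L0 | P0:S(20), P1:S(20), P2:S(20) | bus: BusRd
[14] P2: store L2 := 9 | P0:I, P1:I, P2:M(9) | bus: none
[15] P1: load  L1 | P0:I, P1:S(96), P2:S(96) | bus: none
[16] P2: store L1 := 75 | P0:I, P1:I, P2:M(75) | bus: BusUpgr
[17] P2: store L1 := 97 | P0:I, P1:I, P2:M(97) | bus: none
[18] P2: load  L1 | P0:I, P1:I, P2:M(97) | bus: none
[19] P1: load  L2 | P0:I, P1:S(9), P2:S(9) | bus: BusRd,Flush
[20] P0: store L0 := 68 | P0:M(68), P1:I, P2:I | bus: BusUpgr
[21] P0: store L1 := 66 | P0:M(66), P1:I, P2:I | bus: BusRdX,Flush
[22] P0: load  L2 | P0:S(9), P1:S(9), P2:S(9) | bus: BusRd
[23] P2: store L0 := 56 | P0:I, P1:I, P2:M(56) | bus: BusRdX,Flush
[24] P1: store L2 := 59 | P0:I, P1:M(59), P2:I | bus: BusUpgr
[25] P1: load  L1 | P0:S(66), P1:S(66), P2:I | bus: BusRd,Flush
[26] P0: store L2 := 39 | P0:M(39), P1:I, P2:I | bus: BusRdX,Flush
[27] P1: store L1 := 35 | P0:I, P1:M(35), P2:I | bus: BusUpgr
[28] P1: load  L1 | P0:I, P1:M(35), P2:I | bus: none

invalidations = 5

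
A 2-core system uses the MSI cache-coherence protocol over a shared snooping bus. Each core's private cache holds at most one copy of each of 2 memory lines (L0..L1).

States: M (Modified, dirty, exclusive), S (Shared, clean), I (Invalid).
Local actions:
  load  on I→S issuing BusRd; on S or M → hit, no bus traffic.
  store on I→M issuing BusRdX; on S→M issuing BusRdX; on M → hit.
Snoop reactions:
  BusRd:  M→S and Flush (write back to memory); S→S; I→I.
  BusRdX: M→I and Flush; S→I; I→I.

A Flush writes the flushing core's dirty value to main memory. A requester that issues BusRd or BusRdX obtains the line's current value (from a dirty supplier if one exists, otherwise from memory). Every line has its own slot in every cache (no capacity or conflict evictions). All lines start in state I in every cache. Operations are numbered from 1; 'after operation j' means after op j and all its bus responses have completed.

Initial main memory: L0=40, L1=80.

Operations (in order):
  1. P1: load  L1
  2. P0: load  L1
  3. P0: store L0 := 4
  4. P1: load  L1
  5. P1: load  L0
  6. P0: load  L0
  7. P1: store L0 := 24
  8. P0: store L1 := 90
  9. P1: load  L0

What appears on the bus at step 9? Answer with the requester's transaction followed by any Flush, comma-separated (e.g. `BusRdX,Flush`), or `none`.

bus = none

  op1 P1: load  L1 → I/S on L1; bus BusRd; mem=80
  op2 P0: load  L1 → S/S on L1; bus BusRd; mem=80
  op3 P0: store L0 := 4 → M/I on L0; bus BusRdX; mem=40
  op4 P1: load  L1 → S/S on L1; bus (none); mem=80
  op5 P1: load  L0 → S/S on L0; bus BusRd Flush; mem=4
  op6 P0: load  L0 → S/S on L0; bus (none); mem=4
  op7 P1: store L0 := 24 → I/M on L0; bus BusRdX; mem=4
  op8 P0: store L1 := 90 → M/I on L1; bus BusRdX; mem=80
  op9 P1: load  L0 → I/M on L0; bus (none); mem=4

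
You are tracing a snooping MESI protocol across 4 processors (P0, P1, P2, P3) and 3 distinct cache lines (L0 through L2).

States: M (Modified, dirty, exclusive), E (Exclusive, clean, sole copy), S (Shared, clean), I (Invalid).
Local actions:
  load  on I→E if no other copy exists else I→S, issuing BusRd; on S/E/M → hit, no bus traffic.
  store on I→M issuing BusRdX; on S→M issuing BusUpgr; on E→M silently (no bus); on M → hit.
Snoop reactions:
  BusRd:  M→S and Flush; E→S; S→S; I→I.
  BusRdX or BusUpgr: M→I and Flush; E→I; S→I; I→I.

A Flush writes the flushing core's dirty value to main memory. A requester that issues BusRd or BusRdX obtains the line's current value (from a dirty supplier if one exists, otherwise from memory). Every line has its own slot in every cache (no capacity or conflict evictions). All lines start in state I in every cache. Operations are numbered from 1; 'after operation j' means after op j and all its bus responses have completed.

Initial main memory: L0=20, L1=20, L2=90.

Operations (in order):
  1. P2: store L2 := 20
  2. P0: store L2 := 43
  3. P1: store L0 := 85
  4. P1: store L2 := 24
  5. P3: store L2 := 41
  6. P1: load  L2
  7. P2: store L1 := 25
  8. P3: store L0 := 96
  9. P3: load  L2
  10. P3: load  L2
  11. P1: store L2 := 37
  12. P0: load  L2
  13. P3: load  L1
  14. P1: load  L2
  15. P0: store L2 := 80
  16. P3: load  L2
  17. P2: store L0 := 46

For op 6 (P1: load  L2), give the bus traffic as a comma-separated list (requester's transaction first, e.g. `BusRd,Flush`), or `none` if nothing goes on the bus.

  op1 P2: store L2 := 20 → I/I/M/I on L2; bus BusRdX; mem=90
  op2 P0: store L2 := 43 → M/I/I/I on L2; bus BusRdX Flush; mem=20
  op3 P1: store L0 := 85 → I/M/I/I on L0; bus BusRdX; mem=20
  op4 P1: store L2 := 24 → I/M/I/I on L2; bus BusRdX Flush; mem=43
  op5 P3: store L2 := 41 → I/I/I/M on L2; bus BusRdX Flush; mem=24
  op6 P1: load  L2 → I/S/I/S on L2; bus BusRd Flush; mem=41
  op7 P2: store L1 := 25 → I/I/M/I on L1; bus BusRdX; mem=20
  op8 P3: store L0 := 96 → I/I/I/M on L0; bus BusRdX Flush; mem=85
  op9 P3: load  L2 → I/S/I/S on L2; bus (none); mem=41
  op10 P3: load  L2 → I/S/I/S on L2; bus (none); mem=41
  op11 P1: store L2 := 37 → I/M/I/I on L2; bus BusUpgr; mem=41
  op12 P0: load  L2 → S/S/I/I on L2; bus BusRd Flush; mem=37
  op13 P3: load  L1 → I/I/S/S on L1; bus BusRd Flush; mem=25
  op14 P1: load  L2 → S/S/I/I on L2; bus (none); mem=37
  op15 P0: store L2 := 80 → M/I/I/I on L2; bus BusUpgr; mem=37
  op16 P3: load  L2 → S/I/I/S on L2; bus BusRd Flush; mem=80
  op17 P2: store L0 := 46 → I/I/M/I on L0; bus BusRdX Flush; mem=96

bus = BusRd,Flush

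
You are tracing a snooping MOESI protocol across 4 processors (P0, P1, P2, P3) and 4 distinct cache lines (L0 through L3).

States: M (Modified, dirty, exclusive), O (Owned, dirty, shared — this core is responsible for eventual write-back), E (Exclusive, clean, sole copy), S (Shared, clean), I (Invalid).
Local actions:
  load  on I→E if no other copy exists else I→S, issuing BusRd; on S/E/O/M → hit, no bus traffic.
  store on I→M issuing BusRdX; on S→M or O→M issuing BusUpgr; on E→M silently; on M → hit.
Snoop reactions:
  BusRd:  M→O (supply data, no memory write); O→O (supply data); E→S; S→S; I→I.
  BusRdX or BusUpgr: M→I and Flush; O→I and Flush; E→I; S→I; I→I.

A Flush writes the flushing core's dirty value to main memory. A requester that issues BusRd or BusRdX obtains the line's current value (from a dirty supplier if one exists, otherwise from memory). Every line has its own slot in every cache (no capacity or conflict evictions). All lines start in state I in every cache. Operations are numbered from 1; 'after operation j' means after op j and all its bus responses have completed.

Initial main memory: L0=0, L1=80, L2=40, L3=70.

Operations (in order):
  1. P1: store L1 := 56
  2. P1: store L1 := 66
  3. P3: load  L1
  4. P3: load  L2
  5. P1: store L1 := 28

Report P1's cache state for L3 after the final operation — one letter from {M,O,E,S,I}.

state = I

step 1: P1: store L1 := 56  ⟶  IMII  (L1)  txn=BusRdX  M[L1]=80
step 2: P1: store L1 := 66  ⟶  IMII  (L1)  txn=∅  M[L1]=80
step 3: P3: load  L1  ⟶  IOIS  (L1)  txn=BusRd  M[L1]=80
step 4: P3: load  L2  ⟶  IIIE  (L2)  txn=BusRd  M[L2]=40
step 5: P1: store L1 := 28  ⟶  IMII  (L1)  txn=BusUpgr  M[L1]=80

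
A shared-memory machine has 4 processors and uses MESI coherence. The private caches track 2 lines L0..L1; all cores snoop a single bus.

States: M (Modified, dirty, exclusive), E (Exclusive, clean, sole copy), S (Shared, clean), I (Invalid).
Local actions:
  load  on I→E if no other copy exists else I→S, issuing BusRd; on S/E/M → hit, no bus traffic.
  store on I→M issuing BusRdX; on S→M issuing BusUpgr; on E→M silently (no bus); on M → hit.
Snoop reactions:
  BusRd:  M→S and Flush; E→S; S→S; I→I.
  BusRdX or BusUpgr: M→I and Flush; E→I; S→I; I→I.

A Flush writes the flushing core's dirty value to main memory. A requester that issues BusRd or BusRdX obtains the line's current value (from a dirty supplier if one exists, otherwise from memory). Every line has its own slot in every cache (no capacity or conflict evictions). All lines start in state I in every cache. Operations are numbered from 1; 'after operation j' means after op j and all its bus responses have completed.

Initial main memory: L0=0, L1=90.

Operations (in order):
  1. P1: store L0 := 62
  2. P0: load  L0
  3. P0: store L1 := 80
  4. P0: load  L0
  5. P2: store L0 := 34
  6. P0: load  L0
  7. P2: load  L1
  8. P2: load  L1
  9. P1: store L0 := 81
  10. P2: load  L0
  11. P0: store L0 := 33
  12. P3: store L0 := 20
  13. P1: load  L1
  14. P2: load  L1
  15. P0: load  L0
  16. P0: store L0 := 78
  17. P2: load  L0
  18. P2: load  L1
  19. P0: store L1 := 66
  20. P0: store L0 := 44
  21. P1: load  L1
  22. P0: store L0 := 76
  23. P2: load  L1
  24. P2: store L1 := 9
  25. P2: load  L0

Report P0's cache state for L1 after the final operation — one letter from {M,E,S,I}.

  op1 P1: store L0 := 62 → I/M/I/I on L0; bus BusRdX; mem=0
  op2 P0: load  L0 → S/S/I/I on L0; bus BusRd Flush; mem=62
  op3 P0: store L1 := 80 → M/I/I/I on L1; bus BusRdX; mem=90
  op4 P0: load  L0 → S/S/I/I on L0; bus (none); mem=62
  op5 P2: store L0 := 34 → I/I/M/I on L0; bus BusRdX; mem=62
  op6 P0: load  L0 → S/I/S/I on L0; bus BusRd Flush; mem=34
  op7 P2: load  L1 → S/I/S/I on L1; bus BusRd Flush; mem=80
  op8 P2: load  L1 → S/I/S/I on L1; bus (none); mem=80
  op9 P1: store L0 := 81 → I/M/I/I on L0; bus BusRdX; mem=34
  op10 P2: load  L0 → I/S/S/I on L0; bus BusRd Flush; mem=81
  op11 P0: store L0 := 33 → M/I/I/I on L0; bus BusRdX; mem=81
  op12 P3: store L0 := 20 → I/I/I/M on L0; bus BusRdX Flush; mem=33
  op13 P1: load  L1 → S/S/S/I on L1; bus BusRd; mem=80
  op14 P2: load  L1 → S/S/S/I on L1; bus (none); mem=80
  op15 P0: load  L0 → S/I/I/S on L0; bus BusRd Flush; mem=20
  op16 P0: store L0 := 78 → M/I/I/I on L0; bus BusUpgr; mem=20
  op17 P2: load  L0 → S/I/S/I on L0; bus BusRd Flush; mem=78
  op18 P2: load  L1 → S/S/S/I on L1; bus (none); mem=80
  op19 P0: store L1 := 66 → M/I/I/I on L1; bus BusUpgr; mem=80
  op20 P0: store L0 := 44 → M/I/I/I on L0; bus BusUpgr; mem=78
  op21 P1: load  L1 → S/S/I/I on L1; bus BusRd Flush; mem=66
  op22 P0: store L0 := 76 → M/I/I/I on L0; bus (none); mem=78
  op23 P2: load  L1 → S/S/S/I on L1; bus BusRd; mem=66
  op24 P2: store L1 := 9 → I/I/M/I on L1; bus BusUpgr; mem=66
  op25 P2: load  L0 → S/I/S/I on L0; bus BusRd Flush; mem=76

state = I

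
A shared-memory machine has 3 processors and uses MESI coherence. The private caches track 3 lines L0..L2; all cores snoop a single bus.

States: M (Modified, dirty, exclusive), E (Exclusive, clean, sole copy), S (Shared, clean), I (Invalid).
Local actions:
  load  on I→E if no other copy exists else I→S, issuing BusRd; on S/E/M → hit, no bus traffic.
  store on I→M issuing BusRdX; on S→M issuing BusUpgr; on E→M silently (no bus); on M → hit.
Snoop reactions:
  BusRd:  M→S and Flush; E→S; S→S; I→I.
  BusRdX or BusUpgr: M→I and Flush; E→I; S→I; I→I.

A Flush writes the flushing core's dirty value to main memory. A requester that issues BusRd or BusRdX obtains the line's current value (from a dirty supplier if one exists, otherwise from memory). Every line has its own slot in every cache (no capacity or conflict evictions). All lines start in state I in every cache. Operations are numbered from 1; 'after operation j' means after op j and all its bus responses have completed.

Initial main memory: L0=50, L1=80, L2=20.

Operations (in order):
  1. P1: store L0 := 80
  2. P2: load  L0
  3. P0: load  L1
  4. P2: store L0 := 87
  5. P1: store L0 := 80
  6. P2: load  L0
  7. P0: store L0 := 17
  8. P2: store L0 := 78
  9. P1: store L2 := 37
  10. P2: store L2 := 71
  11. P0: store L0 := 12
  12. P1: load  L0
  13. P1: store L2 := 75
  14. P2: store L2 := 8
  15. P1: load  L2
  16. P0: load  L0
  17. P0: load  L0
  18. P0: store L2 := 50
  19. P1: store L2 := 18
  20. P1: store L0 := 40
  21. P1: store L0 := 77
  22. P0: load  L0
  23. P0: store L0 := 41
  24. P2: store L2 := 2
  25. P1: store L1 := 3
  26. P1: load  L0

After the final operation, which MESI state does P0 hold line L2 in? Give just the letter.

state = I

1. P1: store L0 := 80  bus=[BusRdX]  L0: P0=I P1=M P2=I  mem[L0]=50
2. P2: load  L0  bus=[BusRd,Flush]  L0: P0=I P1=S P2=S  mem[L0]=80
3. P0: load  L1  bus=[BusRd]  L1: P0=E P1=I P2=I  mem[L1]=80
4. P2: store L0 := 87  bus=[BusUpgr]  L0: P0=I P1=I P2=M  mem[L0]=80
5. P1: store L0 := 80  bus=[BusRdX,Flush]  L0: P0=I P1=M P2=I  mem[L0]=87
6. P2: load  L0  bus=[BusRd,Flush]  L0: P0=I P1=S P2=S  mem[L0]=80
7. P0: store L0 := 17  bus=[BusRdX]  L0: P0=M P1=I P2=I  mem[L0]=80
8. P2: store L0 := 78  bus=[BusRdX,Flush]  L0: P0=I P1=I P2=M  mem[L0]=17
9. P1: store L2 := 37  bus=[BusRdX]  L2: P0=I P1=M P2=I  mem[L2]=20
10. P2: store L2 := 71  bus=[BusRdX,Flush]  L2: P0=I P1=I P2=M  mem[L2]=37
11. P0: store L0 := 12  bus=[BusRdX,Flush]  L0: P0=M P1=I P2=I  mem[L0]=78
12. P1: load  L0  bus=[BusRd,Flush]  L0: P0=S P1=S P2=I  mem[L0]=12
13. P1: store L2 := 75  bus=[BusRdX,Flush]  L2: P0=I P1=M P2=I  mem[L2]=71
14. P2: store L2 := 8  bus=[BusRdX,Flush]  L2: P0=I P1=I P2=M  mem[L2]=75
15. P1: load  L2  bus=[BusRd,Flush]  L2: P0=I P1=S P2=S  mem[L2]=8
16. P0: load  L0  bus=[-]  L0: P0=S P1=S P2=I  mem[L0]=12
17. P0: load  L0  bus=[-]  L0: P0=S P1=S P2=I  mem[L0]=12
18. P0: store L2 := 50  bus=[BusRdX]  L2: P0=M P1=I P2=I  mem[L2]=8
19. P1: store L2 := 18  bus=[BusRdX,Flush]  L2: P0=I P1=M P2=I  mem[L2]=50
20. P1: store L0 := 40  bus=[BusUpgr]  L0: P0=I P1=M P2=I  mem[L0]=12
21. P1: store L0 := 77  bus=[-]  L0: P0=I P1=M P2=I  mem[L0]=12
22. P0: load  L0  bus=[BusRd,Flush]  L0: P0=S P1=S P2=I  mem[L0]=77
23. P0: store L0 := 41  bus=[BusUpgr]  L0: P0=M P1=I P2=I  mem[L0]=77
24. P2: store L2 := 2  bus=[BusRdX,Flush]  L2: P0=I P1=I P2=M  mem[L2]=18
25. P1: store L1 := 3  bus=[BusRdX]  L1: P0=I P1=M P2=I  mem[L1]=80
26. P1: load  L0  bus=[BusRd,Flush]  L0: P0=S P1=S P2=I  mem[L0]=41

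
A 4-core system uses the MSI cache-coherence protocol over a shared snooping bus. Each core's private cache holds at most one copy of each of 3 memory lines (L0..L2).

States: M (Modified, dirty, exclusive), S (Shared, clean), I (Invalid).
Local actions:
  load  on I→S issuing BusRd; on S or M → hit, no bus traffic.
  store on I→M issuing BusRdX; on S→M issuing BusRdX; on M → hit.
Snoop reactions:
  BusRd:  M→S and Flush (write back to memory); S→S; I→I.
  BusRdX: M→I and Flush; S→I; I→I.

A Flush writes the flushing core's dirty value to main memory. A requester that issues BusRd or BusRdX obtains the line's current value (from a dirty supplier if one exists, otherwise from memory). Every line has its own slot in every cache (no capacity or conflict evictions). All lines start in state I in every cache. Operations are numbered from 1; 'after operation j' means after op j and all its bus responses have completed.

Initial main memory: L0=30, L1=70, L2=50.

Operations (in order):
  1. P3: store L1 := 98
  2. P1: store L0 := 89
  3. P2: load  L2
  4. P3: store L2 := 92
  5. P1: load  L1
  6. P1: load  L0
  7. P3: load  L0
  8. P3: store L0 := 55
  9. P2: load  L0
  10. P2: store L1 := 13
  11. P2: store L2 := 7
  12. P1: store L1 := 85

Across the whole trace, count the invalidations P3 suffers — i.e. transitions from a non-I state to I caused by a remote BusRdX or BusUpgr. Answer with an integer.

[1] P3: store L1 := 98 | P0:I, P1:I, P2:I, P3:M(98) | bus: BusRdX
[2] P1: store L0 := 89 | P0:I, P1:M(89), P2:I, P3:I | bus: BusRdX
[3] P2: load  L2 | P0:I, P1:I, P2:S(50), P3:I | bus: BusRd
[4] P3: store L2 := 92 | P0:I, P1:I, P2:I, P3:M(92) | bus: BusRdX
[5] P1: load  L1 | P0:I, P1:S(98), P2:I, P3:S(98) | bus: BusRd,Flush
[6] P1: load  L0 | P0:I, P1:M(89), P2:I, P3:I | bus: none
[7] P3: load  L0 | P0:I, P1:S(89), P2:I, P3:S(89) | bus: BusRd,Flush
[8] P3: store L0 := 55 | P0:I, P1:I, P2:I, P3:M(55) | bus: BusRdX
[9] P2: load  L0 | P0:I, P1:I, P2:S(55), P3:S(55) | bus: BusRd,Flush
[10] P2: store L1 := 13 | P0:I, P1:I, P2:M(13), P3:I | bus: BusRdX
[11] P2: store L2 := 7 | P0:I, P1:I, P2:M(7), P3:I | bus: BusRdX,Flush
[12] P1: store L1 := 85 | P0:I, P1:M(85), P2:I, P3:I | bus: BusRdX,Flush

invalidations = 2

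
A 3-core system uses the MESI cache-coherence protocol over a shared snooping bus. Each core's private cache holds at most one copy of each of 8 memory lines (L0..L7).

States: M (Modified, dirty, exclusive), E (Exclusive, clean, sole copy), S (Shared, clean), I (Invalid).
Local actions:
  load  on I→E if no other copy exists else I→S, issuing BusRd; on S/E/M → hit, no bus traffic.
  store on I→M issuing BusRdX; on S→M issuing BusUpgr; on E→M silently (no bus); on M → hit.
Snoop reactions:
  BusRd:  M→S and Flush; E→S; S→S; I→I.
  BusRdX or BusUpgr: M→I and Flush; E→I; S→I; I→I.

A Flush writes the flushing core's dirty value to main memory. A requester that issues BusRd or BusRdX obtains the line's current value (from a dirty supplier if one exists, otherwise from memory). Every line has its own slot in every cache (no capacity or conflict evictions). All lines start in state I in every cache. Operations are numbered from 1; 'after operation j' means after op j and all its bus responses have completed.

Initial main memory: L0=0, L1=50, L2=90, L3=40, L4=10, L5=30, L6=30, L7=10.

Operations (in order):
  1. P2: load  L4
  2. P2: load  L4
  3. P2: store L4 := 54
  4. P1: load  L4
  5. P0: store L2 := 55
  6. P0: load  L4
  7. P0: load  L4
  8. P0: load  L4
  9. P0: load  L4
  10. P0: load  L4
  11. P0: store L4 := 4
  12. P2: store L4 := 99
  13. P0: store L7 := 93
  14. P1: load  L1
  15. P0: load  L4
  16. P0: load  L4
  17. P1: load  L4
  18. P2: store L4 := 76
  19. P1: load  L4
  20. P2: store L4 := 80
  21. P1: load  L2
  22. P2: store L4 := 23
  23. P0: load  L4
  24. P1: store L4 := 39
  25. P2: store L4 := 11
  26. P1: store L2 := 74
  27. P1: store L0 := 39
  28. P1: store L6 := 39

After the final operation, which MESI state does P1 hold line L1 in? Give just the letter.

state = E

step 1: P2: load  L4  ⟶  IIE  (L4)  txn=BusRd  M[L4]=10
step 2: P2: load  L4  ⟶  IIE  (L4)  txn=∅  M[L4]=10
step 3: P2: store L4 := 54  ⟶  IIM  (L4)  txn=∅  M[L4]=10
step 4: P1: load  L4  ⟶  ISS  (L4)  txn=BusRd+Flush  M[L4]=54
step 5: P0: store L2 := 55  ⟶  MII  (L2)  txn=BusRdX  M[L2]=90
step 6: P0: load  L4  ⟶  SSS  (L4)  txn=BusRd  M[L4]=54
step 7: P0: load  L4  ⟶  SSS  (L4)  txn=∅  M[L4]=54
step 8: P0: load  L4  ⟶  SSS  (L4)  txn=∅  M[L4]=54
step 9: P0: load  L4  ⟶  SSS  (L4)  txn=∅  M[L4]=54
step 10: P0: load  L4  ⟶  SSS  (L4)  txn=∅  M[L4]=54
step 11: P0: store L4 := 4  ⟶  MII  (L4)  txn=BusUpgr  M[L4]=54
step 12: P2: store L4 := 99  ⟶  IIM  (L4)  txn=BusRdX+Flush  M[L4]=4
step 13: P0: store L7 := 93  ⟶  MII  (L7)  txn=BusRdX  M[L7]=10
step 14: P1: load  L1  ⟶  IEI  (L1)  txn=BusRd  M[L1]=50
step 15: P0: load  L4  ⟶  SIS  (L4)  txn=BusRd+Flush  M[L4]=99
step 16: P0: load  L4  ⟶  SIS  (L4)  txn=∅  M[L4]=99
step 17: P1: load  L4  ⟶  SSS  (L4)  txn=BusRd  M[L4]=99
step 18: P2: store L4 := 76  ⟶  IIM  (L4)  txn=BusUpgr  M[L4]=99
step 19: P1: load  L4  ⟶  ISS  (L4)  txn=BusRd+Flush  M[L4]=76
step 20: P2: store L4 := 80  ⟶  IIM  (L4)  txn=BusUpgr  M[L4]=76
step 21: P1: load  L2  ⟶  SSI  (L2)  txn=BusRd+Flush  M[L2]=55
step 22: P2: store L4 := 23  ⟶  IIM  (L4)  txn=∅  M[L4]=76
step 23: P0: load  L4  ⟶  SIS  (L4)  txn=BusRd+Flush  M[L4]=23
step 24: P1: store L4 := 39  ⟶  IMI  (L4)  txn=BusRdX  M[L4]=23
step 25: P2: store L4 := 11  ⟶  IIM  (L4)  txn=BusRdX+Flush  M[L4]=39
step 26: P1: store L2 := 74  ⟶  IMI  (L2)  txn=BusUpgr  M[L2]=55
step 27: P1: store L0 := 39  ⟶  IMI  (L0)  txn=BusRdX  M[L0]=0
step 28: P1: store L6 := 39  ⟶  IMI  (L6)  txn=BusRdX  M[L6]=30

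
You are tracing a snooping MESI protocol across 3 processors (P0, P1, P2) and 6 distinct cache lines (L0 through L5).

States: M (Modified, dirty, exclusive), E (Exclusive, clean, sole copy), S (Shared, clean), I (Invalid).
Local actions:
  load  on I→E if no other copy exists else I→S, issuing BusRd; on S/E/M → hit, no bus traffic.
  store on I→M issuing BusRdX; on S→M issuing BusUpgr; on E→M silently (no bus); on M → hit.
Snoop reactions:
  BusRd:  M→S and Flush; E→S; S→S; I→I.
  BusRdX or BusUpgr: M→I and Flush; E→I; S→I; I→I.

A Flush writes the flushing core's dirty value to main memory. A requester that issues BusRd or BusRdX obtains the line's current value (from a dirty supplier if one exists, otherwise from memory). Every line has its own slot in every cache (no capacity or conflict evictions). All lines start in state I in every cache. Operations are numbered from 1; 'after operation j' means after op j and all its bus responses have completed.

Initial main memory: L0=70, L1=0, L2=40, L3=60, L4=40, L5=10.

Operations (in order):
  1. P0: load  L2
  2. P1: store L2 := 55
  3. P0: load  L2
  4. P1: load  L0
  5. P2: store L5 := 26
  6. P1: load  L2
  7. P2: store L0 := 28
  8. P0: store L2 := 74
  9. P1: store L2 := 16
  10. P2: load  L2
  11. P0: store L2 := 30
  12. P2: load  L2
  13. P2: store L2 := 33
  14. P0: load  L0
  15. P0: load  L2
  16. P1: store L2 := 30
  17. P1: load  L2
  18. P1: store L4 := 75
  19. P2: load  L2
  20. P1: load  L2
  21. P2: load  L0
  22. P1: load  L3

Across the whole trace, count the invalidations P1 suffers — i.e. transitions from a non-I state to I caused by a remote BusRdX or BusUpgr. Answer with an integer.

step 1: P0: load  L2  ⟶  EII  (L2)  txn=BusRd  M[L2]=40
step 2: P1: store L2 := 55  ⟶  IMI  (L2)  txn=BusRdX  M[L2]=40
step 3: P0: load  L2  ⟶  SSI  (L2)  txn=BusRd+Flush  M[L2]=55
step 4: P1: load  L0  ⟶  IEI  (L0)  txn=BusRd  M[L0]=70
step 5: P2: store L5 := 26  ⟶  IIM  (L5)  txn=BusRdX  M[L5]=10
step 6: P1: load  L2  ⟶  SSI  (L2)  txn=∅  M[L2]=55
step 7: P2: store L0 := 28  ⟶  IIM  (L0)  txn=BusRdX  M[L0]=70
step 8: P0: store L2 := 74  ⟶  MII  (L2)  txn=BusUpgr  M[L2]=55
step 9: P1: store L2 := 16  ⟶  IMI  (L2)  txn=BusRdX+Flush  M[L2]=74
step 10: P2: load  L2  ⟶  ISS  (L2)  txn=BusRd+Flush  M[L2]=16
step 11: P0: store L2 := 30  ⟶  MII  (L2)  txn=BusRdX  M[L2]=16
step 12: P2: load  L2  ⟶  SIS  (L2)  txn=BusRd+Flush  M[L2]=30
step 13: P2: store L2 := 33  ⟶  IIM  (L2)  txn=BusUpgr  M[L2]=30
step 14: P0: load  L0  ⟶  SIS  (L0)  txn=BusRd+Flush  M[L0]=28
step 15: P0: load  L2  ⟶  SIS  (L2)  txn=BusRd+Flush  M[L2]=33
step 16: P1: store L2 := 30  ⟶  IMI  (L2)  txn=BusRdX  M[L2]=33
step 17: P1: load  L2  ⟶  IMI  (L2)  txn=∅  M[L2]=33
step 18: P1: store L4 := 75  ⟶  IMI  (L4)  txn=BusRdX  M[L4]=40
step 19: P2: load  L2  ⟶  ISS  (L2)  txn=BusRd+Flush  M[L2]=30
step 20: P1: load  L2  ⟶  ISS  (L2)  txn=∅  M[L2]=30
step 21: P2: load  L0  ⟶  SIS  (L0)  txn=∅  M[L0]=28
step 22: P1: load  L3  ⟶  IEI  (L3)  txn=BusRd  M[L3]=60

invalidations = 3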